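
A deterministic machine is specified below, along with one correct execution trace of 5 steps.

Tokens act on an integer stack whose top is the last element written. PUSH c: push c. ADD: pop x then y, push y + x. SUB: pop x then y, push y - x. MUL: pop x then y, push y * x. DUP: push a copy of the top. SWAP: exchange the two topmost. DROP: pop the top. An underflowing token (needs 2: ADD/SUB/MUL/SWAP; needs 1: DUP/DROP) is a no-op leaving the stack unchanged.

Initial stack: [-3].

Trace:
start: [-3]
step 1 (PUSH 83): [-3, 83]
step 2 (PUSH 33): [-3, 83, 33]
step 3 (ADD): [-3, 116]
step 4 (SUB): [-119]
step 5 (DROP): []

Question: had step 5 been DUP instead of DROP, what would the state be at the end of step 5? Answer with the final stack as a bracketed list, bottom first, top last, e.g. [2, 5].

[-119, -119]

(re-executing from step 5 with the substitution; state before step 5: [-119])
step 5 (DUP): [-119, -119]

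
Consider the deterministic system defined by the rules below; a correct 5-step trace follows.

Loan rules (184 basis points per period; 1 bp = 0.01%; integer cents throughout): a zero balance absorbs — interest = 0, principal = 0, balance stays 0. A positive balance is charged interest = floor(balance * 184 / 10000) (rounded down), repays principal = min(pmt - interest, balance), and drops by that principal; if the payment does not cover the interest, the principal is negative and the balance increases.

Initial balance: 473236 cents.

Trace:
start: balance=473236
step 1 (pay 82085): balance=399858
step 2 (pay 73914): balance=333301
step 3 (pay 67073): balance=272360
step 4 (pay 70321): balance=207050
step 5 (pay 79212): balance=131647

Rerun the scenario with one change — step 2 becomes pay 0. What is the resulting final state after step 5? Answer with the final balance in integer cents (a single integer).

(re-executing from step 2 with the substitution; state before step 2: balance=399858)
step 2 (pay 0): balance=407215
step 3 (pay 67073): balance=347634
step 4 (pay 70321): balance=283709
step 5 (pay 79212): balance=209717

209717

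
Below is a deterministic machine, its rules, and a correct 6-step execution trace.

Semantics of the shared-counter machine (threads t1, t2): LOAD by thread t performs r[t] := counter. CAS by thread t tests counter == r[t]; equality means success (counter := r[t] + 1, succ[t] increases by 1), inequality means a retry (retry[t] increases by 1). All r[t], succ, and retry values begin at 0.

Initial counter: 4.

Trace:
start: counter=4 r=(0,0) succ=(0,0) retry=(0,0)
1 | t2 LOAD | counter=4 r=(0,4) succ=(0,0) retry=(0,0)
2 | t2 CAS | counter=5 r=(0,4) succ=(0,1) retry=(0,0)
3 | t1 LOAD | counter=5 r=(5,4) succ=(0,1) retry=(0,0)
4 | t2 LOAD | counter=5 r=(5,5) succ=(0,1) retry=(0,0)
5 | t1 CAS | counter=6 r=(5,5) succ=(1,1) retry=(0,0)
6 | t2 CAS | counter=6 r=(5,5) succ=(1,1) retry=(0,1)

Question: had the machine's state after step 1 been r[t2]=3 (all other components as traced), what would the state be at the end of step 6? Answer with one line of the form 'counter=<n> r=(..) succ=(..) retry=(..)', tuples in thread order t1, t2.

counter=5 r=(4,4) succ=(1,0) retry=(0,2)

state after step 1 := counter=4 r=(0,3) succ=(0,0) retry=(0,0)
2 | t2 CAS | counter=4 r=(0,3) succ=(0,0) retry=(0,1)
3 | t1 LOAD | counter=4 r=(4,3) succ=(0,0) retry=(0,1)
4 | t2 LOAD | counter=4 r=(4,4) succ=(0,0) retry=(0,1)
5 | t1 CAS | counter=5 r=(4,4) succ=(1,0) retry=(0,1)
6 | t2 CAS | counter=5 r=(4,4) succ=(1,0) retry=(0,2)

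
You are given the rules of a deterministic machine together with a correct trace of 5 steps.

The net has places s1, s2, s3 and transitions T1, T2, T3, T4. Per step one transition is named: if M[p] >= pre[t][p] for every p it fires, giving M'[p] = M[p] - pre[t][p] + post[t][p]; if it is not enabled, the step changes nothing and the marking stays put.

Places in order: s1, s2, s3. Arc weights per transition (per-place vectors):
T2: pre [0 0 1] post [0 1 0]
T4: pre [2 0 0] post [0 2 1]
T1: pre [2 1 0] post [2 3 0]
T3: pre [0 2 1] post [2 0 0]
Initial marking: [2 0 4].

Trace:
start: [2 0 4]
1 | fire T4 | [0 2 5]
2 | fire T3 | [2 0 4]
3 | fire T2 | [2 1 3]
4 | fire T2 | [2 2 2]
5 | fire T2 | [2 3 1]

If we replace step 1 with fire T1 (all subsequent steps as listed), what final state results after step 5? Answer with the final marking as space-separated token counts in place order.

2 3 1

(re-executing from step 1 with the substitution; state before step 1: [2 0 4])
1 | fire T1 | [2 0 4]
2 | fire T3 | [2 0 4]
3 | fire T2 | [2 1 3]
4 | fire T2 | [2 2 2]
5 | fire T2 | [2 3 1]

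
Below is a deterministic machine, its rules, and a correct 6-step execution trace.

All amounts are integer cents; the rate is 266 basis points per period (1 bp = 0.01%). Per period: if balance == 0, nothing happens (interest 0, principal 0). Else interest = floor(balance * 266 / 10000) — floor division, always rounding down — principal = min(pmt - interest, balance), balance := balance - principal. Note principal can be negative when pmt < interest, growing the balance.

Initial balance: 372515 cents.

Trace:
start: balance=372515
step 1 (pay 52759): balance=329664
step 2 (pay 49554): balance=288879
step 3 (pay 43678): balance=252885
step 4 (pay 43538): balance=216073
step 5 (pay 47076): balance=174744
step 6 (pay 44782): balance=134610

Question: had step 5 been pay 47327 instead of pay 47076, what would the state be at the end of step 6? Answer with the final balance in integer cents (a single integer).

134352

(re-executing from step 5 with the substitution; state before step 5: balance=216073)
step 5 (pay 47327): balance=174493
step 6 (pay 44782): balance=134352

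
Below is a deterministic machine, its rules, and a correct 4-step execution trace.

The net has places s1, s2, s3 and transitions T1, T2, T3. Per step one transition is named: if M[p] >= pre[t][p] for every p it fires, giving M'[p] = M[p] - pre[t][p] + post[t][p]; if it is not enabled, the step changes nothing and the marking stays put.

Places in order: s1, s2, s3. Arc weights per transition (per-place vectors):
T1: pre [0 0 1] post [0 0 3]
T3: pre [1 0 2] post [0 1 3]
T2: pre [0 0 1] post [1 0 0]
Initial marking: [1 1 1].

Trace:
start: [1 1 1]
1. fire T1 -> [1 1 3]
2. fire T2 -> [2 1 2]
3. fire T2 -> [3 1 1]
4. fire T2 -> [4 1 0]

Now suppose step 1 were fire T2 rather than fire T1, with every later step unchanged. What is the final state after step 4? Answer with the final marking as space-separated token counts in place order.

2 1 0

(re-executing from step 1 with the substitution; state before step 1: [1 1 1])
1. fire T2 -> [2 1 0]
2. fire T2 -> [2 1 0]
3. fire T2 -> [2 1 0]
4. fire T2 -> [2 1 0]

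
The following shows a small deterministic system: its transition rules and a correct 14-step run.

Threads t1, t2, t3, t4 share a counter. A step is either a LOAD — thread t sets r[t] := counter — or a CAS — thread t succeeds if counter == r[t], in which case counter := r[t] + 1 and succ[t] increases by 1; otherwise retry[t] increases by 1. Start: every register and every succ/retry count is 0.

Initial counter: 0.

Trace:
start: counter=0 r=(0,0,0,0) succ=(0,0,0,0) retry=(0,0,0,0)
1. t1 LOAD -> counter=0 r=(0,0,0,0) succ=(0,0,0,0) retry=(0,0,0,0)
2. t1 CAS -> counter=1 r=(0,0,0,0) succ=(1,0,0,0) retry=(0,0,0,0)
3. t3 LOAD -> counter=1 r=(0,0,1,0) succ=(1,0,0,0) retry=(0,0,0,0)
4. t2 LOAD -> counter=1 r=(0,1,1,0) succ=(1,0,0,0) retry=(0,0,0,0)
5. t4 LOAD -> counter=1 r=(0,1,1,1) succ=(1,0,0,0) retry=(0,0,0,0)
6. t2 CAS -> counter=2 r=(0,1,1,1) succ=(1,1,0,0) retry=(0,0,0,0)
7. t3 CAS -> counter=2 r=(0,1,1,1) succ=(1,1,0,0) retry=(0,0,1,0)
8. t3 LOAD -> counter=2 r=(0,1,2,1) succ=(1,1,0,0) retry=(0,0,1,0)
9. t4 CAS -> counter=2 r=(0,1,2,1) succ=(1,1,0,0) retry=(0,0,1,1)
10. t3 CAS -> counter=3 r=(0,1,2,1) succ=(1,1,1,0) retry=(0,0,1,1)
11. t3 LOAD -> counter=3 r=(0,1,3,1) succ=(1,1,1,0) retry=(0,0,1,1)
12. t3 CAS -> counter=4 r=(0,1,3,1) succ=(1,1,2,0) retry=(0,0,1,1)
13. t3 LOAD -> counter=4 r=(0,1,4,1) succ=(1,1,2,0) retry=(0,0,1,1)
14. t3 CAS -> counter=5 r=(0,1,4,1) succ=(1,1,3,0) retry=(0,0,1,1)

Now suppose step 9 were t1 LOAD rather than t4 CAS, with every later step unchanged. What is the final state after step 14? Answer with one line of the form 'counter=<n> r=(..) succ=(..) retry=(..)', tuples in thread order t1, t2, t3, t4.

counter=5 r=(2,1,4,1) succ=(1,1,3,0) retry=(0,0,1,0)

(re-executing from step 9 with the substitution; state before step 9: counter=2 r=(0,1,2,1) succ=(1,1,0,0) retry=(0,0,1,0))
9. t1 LOAD -> counter=2 r=(2,1,2,1) succ=(1,1,0,0) retry=(0,0,1,0)
10. t3 CAS -> counter=3 r=(2,1,2,1) succ=(1,1,1,0) retry=(0,0,1,0)
11. t3 LOAD -> counter=3 r=(2,1,3,1) succ=(1,1,1,0) retry=(0,0,1,0)
12. t3 CAS -> counter=4 r=(2,1,3,1) succ=(1,1,2,0) retry=(0,0,1,0)
13. t3 LOAD -> counter=4 r=(2,1,4,1) succ=(1,1,2,0) retry=(0,0,1,0)
14. t3 CAS -> counter=5 r=(2,1,4,1) succ=(1,1,3,0) retry=(0,0,1,0)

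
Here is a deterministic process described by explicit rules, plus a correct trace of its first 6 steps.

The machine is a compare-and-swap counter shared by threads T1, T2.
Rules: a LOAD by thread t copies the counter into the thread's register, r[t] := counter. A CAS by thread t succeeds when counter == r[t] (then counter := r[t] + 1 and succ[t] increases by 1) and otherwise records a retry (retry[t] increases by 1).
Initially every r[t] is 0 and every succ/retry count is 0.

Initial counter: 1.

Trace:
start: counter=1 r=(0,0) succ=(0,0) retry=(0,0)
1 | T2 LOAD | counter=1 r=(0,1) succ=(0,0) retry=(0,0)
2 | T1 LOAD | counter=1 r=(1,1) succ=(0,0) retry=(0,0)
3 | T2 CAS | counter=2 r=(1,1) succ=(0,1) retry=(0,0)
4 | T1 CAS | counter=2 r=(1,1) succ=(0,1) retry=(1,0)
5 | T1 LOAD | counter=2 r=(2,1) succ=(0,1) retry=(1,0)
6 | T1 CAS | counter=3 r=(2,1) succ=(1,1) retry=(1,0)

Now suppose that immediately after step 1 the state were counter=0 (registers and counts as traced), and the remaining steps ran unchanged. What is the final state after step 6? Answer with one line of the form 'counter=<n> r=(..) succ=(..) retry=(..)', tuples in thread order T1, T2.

counter=2 r=(1,1) succ=(2,0) retry=(0,1)

state after step 1 := counter=0 r=(0,1) succ=(0,0) retry=(0,0)
2 | T1 LOAD | counter=0 r=(0,1) succ=(0,0) retry=(0,0)
3 | T2 CAS | counter=0 r=(0,1) succ=(0,0) retry=(0,1)
4 | T1 CAS | counter=1 r=(0,1) succ=(1,0) retry=(0,1)
5 | T1 LOAD | counter=1 r=(1,1) succ=(1,0) retry=(0,1)
6 | T1 CAS | counter=2 r=(1,1) succ=(2,0) retry=(0,1)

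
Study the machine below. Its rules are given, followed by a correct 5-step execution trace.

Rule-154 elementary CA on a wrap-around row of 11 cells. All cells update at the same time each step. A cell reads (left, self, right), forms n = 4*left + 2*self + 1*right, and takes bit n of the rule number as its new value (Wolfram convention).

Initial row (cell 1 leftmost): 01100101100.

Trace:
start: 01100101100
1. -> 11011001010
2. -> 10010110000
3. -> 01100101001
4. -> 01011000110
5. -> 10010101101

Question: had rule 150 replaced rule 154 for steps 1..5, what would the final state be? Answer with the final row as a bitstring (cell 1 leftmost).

(re-executing steps 1..5 under rule 150; state before step 1: 01100101100)
1. -> 10011100010
2. -> 11101010110
3. -> 01001010000
4. -> 11111011000
5. -> 01110000101

01110000101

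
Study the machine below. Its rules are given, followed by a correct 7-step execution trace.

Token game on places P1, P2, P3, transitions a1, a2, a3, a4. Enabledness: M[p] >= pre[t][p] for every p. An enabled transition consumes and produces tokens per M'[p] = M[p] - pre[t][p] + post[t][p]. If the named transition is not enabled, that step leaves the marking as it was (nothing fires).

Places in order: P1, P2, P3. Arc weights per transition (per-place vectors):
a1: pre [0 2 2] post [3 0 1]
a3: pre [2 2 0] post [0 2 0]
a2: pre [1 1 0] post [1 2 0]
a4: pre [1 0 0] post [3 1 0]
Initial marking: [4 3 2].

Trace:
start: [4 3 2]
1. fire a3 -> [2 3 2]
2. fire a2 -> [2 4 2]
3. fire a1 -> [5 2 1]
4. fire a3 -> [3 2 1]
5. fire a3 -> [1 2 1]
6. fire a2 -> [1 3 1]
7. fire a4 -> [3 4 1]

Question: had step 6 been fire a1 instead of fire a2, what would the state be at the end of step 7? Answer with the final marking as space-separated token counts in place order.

3 3 1

(re-executing from step 6 with the substitution; state before step 6: [1 2 1])
6. fire a1 -> [1 2 1]
7. fire a4 -> [3 3 1]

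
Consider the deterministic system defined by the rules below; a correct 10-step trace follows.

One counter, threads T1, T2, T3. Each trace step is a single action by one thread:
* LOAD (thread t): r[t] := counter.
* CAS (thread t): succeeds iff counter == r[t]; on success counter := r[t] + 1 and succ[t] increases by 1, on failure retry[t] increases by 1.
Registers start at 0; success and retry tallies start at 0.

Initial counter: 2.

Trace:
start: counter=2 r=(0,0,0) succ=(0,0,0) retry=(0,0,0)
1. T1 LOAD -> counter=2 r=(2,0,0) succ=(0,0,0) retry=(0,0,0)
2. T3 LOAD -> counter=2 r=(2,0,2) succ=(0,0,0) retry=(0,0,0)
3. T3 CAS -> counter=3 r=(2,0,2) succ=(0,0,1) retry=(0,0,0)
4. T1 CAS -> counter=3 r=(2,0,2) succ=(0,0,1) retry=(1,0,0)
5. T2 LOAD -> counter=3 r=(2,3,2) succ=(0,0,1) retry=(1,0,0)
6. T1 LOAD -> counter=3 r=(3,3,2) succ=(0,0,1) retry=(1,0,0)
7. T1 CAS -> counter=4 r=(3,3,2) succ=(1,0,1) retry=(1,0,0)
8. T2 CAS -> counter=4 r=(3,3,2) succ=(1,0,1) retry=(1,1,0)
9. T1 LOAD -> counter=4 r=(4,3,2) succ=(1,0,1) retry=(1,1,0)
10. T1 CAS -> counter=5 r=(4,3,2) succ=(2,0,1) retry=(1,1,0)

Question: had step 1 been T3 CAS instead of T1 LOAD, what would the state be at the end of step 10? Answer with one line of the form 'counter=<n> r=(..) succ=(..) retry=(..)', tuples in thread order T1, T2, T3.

counter=5 r=(4,3,2) succ=(2,0,1) retry=(1,1,1)

(re-executing from step 1 with the substitution; state before step 1: counter=2 r=(0,0,0) succ=(0,0,0) retry=(0,0,0))
1. T3 CAS -> counter=2 r=(0,0,0) succ=(0,0,0) retry=(0,0,1)
2. T3 LOAD -> counter=2 r=(0,0,2) succ=(0,0,0) retry=(0,0,1)
3. T3 CAS -> counter=3 r=(0,0,2) succ=(0,0,1) retry=(0,0,1)
4. T1 CAS -> counter=3 r=(0,0,2) succ=(0,0,1) retry=(1,0,1)
5. T2 LOAD -> counter=3 r=(0,3,2) succ=(0,0,1) retry=(1,0,1)
6. T1 LOAD -> counter=3 r=(3,3,2) succ=(0,0,1) retry=(1,0,1)
7. T1 CAS -> counter=4 r=(3,3,2) succ=(1,0,1) retry=(1,0,1)
8. T2 CAS -> counter=4 r=(3,3,2) succ=(1,0,1) retry=(1,1,1)
9. T1 LOAD -> counter=4 r=(4,3,2) succ=(1,0,1) retry=(1,1,1)
10. T1 CAS -> counter=5 r=(4,3,2) succ=(2,0,1) retry=(1,1,1)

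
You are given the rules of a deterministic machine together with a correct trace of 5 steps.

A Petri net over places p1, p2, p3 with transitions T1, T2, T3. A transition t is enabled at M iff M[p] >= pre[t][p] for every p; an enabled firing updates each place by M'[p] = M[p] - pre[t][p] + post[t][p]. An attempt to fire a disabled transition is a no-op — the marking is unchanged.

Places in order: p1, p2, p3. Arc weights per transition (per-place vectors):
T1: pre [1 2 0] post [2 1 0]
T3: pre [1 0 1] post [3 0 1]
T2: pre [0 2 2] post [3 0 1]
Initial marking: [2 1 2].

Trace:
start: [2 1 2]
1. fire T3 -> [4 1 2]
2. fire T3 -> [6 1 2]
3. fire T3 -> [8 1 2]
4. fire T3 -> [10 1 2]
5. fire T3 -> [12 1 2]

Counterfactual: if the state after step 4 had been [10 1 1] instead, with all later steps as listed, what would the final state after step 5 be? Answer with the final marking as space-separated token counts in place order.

state after step 4 := [10 1 1]
5. fire T3 -> [12 1 1]

12 1 1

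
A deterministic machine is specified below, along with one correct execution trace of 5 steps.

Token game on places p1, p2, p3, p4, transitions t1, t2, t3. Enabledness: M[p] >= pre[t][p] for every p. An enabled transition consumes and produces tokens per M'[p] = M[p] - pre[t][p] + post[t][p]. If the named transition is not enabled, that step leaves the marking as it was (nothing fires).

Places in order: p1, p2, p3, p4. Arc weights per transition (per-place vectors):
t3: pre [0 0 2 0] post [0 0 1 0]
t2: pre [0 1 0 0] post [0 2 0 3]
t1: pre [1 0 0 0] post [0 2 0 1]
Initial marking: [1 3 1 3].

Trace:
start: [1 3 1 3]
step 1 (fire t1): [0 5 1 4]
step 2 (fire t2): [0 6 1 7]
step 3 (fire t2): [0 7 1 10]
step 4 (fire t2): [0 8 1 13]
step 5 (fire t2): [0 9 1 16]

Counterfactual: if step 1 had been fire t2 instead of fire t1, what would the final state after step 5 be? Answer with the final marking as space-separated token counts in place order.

1 8 1 18

(re-executing from step 1 with the substitution; state before step 1: [1 3 1 3])
step 1 (fire t2): [1 4 1 6]
step 2 (fire t2): [1 5 1 9]
step 3 (fire t2): [1 6 1 12]
step 4 (fire t2): [1 7 1 15]
step 5 (fire t2): [1 8 1 18]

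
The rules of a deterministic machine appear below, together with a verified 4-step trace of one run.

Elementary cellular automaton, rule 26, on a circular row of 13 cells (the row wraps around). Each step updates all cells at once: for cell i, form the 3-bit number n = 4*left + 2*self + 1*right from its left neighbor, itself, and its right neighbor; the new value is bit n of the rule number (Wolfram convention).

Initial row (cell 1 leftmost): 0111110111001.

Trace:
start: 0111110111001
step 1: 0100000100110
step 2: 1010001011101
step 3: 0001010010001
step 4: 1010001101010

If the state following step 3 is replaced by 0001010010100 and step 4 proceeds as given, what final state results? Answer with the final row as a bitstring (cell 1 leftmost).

state after step 3 := 0001010010100
step 4: 0010001100010

0010001100010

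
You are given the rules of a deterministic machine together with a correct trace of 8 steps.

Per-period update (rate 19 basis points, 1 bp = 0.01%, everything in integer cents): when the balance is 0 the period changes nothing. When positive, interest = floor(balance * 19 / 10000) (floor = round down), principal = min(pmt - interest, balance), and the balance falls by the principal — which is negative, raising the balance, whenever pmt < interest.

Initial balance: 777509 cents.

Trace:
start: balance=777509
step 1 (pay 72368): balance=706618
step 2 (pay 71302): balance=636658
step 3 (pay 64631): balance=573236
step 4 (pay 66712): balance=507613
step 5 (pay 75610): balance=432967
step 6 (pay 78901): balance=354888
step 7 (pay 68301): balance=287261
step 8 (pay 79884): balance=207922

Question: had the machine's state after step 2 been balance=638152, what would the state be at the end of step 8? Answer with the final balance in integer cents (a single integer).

209433

state after step 2 := balance=638152
step 3 (pay 64631): balance=574733
step 4 (pay 66712): balance=509112
step 5 (pay 75610): balance=434469
step 6 (pay 78901): balance=356393
step 7 (pay 68301): balance=288769
step 8 (pay 79884): balance=209433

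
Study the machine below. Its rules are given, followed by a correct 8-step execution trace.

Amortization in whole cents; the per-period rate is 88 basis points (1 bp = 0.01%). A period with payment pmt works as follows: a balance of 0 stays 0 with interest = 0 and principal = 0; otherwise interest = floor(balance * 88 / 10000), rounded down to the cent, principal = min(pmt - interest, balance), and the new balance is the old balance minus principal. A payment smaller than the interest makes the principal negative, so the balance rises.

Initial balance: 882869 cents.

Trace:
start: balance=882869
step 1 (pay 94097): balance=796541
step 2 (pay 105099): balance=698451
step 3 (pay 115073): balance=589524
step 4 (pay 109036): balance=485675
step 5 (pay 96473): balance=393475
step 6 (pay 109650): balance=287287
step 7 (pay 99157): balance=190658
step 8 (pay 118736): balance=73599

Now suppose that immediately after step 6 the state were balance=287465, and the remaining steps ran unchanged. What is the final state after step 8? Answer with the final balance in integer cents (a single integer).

state after step 6 := balance=287465
step 7 (pay 99157): balance=190837
step 8 (pay 118736): balance=73780

73780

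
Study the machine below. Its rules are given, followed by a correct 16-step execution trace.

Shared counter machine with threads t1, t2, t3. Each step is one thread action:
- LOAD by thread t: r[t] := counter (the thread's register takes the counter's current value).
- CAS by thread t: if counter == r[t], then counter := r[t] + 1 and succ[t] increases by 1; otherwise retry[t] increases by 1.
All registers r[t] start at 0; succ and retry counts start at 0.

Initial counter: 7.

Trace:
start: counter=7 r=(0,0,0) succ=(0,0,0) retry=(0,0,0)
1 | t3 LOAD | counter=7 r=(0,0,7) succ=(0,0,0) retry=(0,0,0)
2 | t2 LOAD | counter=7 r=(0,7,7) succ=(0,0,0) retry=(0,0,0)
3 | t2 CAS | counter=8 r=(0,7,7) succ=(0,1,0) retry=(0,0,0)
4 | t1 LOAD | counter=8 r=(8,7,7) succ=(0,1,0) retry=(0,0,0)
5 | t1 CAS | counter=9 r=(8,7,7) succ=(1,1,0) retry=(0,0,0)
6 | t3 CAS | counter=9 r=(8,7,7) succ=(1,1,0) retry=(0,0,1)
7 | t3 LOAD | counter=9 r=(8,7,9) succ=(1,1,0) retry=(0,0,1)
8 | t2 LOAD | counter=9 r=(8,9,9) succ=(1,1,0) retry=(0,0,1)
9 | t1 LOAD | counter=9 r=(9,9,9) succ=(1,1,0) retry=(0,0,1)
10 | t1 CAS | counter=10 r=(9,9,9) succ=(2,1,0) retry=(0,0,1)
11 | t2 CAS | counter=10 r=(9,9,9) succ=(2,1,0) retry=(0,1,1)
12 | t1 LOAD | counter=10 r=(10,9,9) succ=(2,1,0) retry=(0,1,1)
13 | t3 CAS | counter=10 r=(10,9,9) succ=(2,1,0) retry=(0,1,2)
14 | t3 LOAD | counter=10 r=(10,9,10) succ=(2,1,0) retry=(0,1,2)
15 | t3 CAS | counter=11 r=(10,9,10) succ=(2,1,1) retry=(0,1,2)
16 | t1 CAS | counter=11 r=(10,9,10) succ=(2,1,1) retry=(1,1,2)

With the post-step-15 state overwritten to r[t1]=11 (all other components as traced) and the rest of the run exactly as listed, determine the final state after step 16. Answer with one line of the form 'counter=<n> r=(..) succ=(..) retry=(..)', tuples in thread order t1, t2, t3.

state after step 15 := counter=11 r=(11,9,10) succ=(2,1,1) retry=(0,1,2)
16 | t1 CAS | counter=12 r=(11,9,10) succ=(3,1,1) retry=(0,1,2)

counter=12 r=(11,9,10) succ=(3,1,1) retry=(0,1,2)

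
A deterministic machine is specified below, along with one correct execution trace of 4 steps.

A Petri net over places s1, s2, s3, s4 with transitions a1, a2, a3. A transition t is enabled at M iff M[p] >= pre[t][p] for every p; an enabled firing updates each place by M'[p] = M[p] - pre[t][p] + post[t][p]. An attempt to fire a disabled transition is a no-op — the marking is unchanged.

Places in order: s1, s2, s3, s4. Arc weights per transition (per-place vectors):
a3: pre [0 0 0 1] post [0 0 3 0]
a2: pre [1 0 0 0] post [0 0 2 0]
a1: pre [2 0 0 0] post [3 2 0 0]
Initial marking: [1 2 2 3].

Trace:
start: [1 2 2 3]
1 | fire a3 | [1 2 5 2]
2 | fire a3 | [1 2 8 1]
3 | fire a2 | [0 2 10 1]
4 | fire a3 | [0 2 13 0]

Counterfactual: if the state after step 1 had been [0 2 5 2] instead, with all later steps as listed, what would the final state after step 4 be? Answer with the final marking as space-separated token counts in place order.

0 2 11 0

state after step 1 := [0 2 5 2]
2 | fire a3 | [0 2 8 1]
3 | fire a2 | [0 2 8 1]
4 | fire a3 | [0 2 11 0]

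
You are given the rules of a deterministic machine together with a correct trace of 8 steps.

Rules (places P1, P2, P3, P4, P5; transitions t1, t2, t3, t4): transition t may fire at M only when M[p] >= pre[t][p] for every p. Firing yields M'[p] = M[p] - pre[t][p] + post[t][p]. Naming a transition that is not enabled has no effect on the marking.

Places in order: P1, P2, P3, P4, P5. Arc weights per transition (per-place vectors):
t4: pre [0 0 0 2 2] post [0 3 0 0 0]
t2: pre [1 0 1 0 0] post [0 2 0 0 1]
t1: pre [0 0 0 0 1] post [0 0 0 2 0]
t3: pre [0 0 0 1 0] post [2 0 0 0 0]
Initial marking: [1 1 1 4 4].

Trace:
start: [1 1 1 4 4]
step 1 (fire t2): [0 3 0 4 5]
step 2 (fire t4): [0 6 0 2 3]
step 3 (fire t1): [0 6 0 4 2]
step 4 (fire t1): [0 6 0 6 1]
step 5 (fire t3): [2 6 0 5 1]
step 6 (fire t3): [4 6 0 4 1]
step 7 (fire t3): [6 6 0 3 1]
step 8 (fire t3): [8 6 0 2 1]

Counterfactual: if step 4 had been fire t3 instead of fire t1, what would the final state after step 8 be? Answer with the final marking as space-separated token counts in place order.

8 6 0 0 2

(re-executing from step 4 with the substitution; state before step 4: [0 6 0 4 2])
step 4 (fire t3): [2 6 0 3 2]
step 5 (fire t3): [4 6 0 2 2]
step 6 (fire t3): [6 6 0 1 2]
step 7 (fire t3): [8 6 0 0 2]
step 8 (fire t3): [8 6 0 0 2]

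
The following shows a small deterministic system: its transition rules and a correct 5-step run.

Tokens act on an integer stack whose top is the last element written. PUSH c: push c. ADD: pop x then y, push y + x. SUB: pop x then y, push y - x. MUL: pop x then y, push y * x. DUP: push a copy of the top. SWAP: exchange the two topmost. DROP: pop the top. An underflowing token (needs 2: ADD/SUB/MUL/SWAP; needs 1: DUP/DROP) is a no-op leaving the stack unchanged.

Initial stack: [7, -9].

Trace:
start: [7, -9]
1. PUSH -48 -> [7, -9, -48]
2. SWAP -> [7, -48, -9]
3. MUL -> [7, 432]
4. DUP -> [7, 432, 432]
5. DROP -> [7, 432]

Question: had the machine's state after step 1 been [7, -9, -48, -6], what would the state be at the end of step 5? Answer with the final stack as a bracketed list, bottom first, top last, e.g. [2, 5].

[7, -9, 288]

state after step 1 := [7, -9, -48, -6]
2. SWAP -> [7, -9, -6, -48]
3. MUL -> [7, -9, 288]
4. DUP -> [7, -9, 288, 288]
5. DROP -> [7, -9, 288]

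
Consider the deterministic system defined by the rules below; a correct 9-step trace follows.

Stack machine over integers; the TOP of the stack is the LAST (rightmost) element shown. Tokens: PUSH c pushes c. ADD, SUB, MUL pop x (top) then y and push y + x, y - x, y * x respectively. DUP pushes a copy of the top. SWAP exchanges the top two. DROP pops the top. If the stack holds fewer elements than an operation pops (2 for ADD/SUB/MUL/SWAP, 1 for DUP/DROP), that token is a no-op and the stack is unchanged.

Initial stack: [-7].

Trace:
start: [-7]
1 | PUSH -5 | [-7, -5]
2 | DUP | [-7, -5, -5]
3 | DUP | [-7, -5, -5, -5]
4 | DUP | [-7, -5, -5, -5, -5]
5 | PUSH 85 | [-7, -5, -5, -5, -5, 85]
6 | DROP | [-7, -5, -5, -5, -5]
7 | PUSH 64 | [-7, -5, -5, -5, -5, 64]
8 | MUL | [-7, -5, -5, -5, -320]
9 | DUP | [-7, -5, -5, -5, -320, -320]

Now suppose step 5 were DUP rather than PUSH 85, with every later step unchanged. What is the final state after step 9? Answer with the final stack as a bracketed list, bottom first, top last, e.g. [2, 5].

(re-executing from step 5 with the substitution; state before step 5: [-7, -5, -5, -5, -5])
5 | DUP | [-7, -5, -5, -5, -5, -5]
6 | DROP | [-7, -5, -5, -5, -5]
7 | PUSH 64 | [-7, -5, -5, -5, -5, 64]
8 | MUL | [-7, -5, -5, -5, -320]
9 | DUP | [-7, -5, -5, -5, -320, -320]

[-7, -5, -5, -5, -320, -320]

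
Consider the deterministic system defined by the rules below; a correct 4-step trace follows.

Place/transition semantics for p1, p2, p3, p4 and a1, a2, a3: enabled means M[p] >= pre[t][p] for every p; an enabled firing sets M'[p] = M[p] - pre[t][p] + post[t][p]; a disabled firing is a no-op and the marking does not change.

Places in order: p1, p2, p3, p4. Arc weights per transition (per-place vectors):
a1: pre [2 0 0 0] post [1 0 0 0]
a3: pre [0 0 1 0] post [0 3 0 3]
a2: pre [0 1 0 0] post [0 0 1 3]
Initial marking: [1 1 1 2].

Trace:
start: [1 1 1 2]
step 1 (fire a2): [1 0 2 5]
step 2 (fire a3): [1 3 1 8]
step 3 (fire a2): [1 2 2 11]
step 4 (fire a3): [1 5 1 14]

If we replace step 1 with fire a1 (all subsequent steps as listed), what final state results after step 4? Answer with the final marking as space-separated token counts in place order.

(re-executing from step 1 with the substitution; state before step 1: [1 1 1 2])
step 1 (fire a1): [1 1 1 2]
step 2 (fire a3): [1 4 0 5]
step 3 (fire a2): [1 3 1 8]
step 4 (fire a3): [1 6 0 11]

1 6 0 11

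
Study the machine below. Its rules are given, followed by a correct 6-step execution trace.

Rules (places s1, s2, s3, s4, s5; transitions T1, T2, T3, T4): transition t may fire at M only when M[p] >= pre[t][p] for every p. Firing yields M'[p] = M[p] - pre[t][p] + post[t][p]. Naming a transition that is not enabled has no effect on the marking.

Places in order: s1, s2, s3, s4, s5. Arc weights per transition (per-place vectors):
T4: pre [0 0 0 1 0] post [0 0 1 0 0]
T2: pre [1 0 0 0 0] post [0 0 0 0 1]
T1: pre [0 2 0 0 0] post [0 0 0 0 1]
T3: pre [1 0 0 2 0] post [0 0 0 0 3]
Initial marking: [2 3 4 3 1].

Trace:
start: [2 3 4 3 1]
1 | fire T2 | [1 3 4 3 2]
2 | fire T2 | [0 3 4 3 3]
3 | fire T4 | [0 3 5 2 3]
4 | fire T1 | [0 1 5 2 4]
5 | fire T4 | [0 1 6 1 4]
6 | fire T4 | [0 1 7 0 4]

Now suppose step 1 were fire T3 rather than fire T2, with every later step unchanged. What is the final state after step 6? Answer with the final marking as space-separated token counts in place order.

(re-executing from step 1 with the substitution; state before step 1: [2 3 4 3 1])
1 | fire T3 | [1 3 4 1 4]
2 | fire T2 | [0 3 4 1 5]
3 | fire T4 | [0 3 5 0 5]
4 | fire T1 | [0 1 5 0 6]
5 | fire T4 | [0 1 5 0 6]
6 | fire T4 | [0 1 5 0 6]

0 1 5 0 6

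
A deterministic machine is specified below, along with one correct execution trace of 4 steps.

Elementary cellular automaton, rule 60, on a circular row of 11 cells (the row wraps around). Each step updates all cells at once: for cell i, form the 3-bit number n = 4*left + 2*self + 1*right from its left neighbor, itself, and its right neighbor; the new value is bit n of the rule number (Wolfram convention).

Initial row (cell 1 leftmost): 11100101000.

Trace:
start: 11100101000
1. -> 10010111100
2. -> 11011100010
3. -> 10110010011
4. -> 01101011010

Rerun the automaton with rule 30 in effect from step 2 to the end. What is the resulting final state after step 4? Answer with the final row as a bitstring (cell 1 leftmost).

00001100101

(re-executing steps 2..4 under rule 30; state before step 2: 10010111100)
2. -> 11110100011
3. -> 00000110110
4. -> 00001100101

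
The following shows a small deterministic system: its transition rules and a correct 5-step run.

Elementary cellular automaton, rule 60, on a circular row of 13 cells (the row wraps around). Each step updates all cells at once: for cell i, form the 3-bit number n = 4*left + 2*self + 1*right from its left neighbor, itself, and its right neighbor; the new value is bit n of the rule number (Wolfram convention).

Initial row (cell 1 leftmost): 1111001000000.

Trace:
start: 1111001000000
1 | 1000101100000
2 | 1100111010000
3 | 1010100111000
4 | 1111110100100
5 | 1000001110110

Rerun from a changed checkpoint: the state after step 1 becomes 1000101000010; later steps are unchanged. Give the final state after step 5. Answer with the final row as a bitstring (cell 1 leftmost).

1010001010110

state after step 1 := 1000101000010
2 | 1100111100011
3 | 0010100010010
4 | 0011110011011
5 | 1010001010110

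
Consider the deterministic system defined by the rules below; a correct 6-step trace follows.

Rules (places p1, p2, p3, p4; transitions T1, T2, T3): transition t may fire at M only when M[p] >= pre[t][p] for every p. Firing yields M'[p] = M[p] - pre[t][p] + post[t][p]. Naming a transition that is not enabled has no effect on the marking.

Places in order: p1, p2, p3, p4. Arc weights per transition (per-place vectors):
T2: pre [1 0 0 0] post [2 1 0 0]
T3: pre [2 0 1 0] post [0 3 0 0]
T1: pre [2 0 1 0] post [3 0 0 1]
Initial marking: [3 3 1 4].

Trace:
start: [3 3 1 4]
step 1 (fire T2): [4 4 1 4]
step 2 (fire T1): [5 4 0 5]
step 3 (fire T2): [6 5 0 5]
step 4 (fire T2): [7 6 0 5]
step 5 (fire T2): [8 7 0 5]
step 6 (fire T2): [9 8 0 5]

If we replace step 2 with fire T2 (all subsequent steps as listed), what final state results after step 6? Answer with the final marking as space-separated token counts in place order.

9 9 1 4

(re-executing from step 2 with the substitution; state before step 2: [4 4 1 4])
step 2 (fire T2): [5 5 1 4]
step 3 (fire T2): [6 6 1 4]
step 4 (fire T2): [7 7 1 4]
step 5 (fire T2): [8 8 1 4]
step 6 (fire T2): [9 9 1 4]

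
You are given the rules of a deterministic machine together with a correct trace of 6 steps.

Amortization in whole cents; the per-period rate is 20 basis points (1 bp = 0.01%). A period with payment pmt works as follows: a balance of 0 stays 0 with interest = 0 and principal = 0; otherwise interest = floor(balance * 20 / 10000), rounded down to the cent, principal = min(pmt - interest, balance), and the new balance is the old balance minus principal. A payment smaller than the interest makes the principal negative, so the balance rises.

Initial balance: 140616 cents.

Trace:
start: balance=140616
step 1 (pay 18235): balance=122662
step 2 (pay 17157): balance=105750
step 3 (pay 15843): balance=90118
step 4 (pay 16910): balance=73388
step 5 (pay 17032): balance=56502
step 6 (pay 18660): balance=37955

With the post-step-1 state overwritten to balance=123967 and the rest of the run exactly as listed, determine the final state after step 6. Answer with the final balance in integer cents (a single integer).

39272

state after step 1 := balance=123967
step 2 (pay 17157): balance=107057
step 3 (pay 15843): balance=91428
step 4 (pay 16910): balance=74700
step 5 (pay 17032): balance=57817
step 6 (pay 18660): balance=39272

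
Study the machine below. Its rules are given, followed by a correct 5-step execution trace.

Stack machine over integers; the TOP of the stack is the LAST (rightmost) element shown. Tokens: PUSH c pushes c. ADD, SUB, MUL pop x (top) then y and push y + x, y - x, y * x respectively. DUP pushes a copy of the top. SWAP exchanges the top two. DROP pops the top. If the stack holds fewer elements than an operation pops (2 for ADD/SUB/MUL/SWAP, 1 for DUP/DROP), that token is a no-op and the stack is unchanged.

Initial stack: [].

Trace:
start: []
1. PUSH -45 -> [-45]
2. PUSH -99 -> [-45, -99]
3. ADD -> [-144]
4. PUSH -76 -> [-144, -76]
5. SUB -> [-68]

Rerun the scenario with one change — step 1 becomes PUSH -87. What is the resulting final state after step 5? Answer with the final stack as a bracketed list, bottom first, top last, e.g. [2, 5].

[-110]

(re-executing from step 1 with the substitution; state before step 1: [])
1. PUSH -87 -> [-87]
2. PUSH -99 -> [-87, -99]
3. ADD -> [-186]
4. PUSH -76 -> [-186, -76]
5. SUB -> [-110]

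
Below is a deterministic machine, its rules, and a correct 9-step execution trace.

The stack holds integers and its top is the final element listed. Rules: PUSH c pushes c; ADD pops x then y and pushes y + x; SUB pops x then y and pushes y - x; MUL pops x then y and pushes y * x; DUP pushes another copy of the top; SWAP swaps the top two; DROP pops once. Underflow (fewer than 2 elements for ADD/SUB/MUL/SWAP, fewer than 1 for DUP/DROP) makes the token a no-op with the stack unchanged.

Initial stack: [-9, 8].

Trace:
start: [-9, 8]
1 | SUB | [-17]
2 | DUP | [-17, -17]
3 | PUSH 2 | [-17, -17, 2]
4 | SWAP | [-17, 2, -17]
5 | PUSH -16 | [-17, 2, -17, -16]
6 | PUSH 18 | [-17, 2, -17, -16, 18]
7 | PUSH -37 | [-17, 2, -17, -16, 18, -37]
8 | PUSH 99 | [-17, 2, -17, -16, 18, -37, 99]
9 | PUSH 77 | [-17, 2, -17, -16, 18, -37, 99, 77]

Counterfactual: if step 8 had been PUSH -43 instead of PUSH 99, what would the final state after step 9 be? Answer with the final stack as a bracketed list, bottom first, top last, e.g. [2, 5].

[-17, 2, -17, -16, 18, -37, -43, 77]

(re-executing from step 8 with the substitution; state before step 8: [-17, 2, -17, -16, 18, -37])
8 | PUSH -43 | [-17, 2, -17, -16, 18, -37, -43]
9 | PUSH 77 | [-17, 2, -17, -16, 18, -37, -43, 77]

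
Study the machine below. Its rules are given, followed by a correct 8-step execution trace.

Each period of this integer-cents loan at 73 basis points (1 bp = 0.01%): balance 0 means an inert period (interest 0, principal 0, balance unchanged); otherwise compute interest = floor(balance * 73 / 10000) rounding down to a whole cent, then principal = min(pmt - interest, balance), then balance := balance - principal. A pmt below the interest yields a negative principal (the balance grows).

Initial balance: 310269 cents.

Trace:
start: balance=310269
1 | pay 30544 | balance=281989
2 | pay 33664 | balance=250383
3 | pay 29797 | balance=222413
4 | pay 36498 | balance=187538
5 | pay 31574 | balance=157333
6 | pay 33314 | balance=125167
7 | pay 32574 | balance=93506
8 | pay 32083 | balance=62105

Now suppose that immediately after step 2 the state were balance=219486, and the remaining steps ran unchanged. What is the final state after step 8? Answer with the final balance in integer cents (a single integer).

state after step 2 := balance=219486
3 | pay 29797 | balance=191291
4 | pay 36498 | balance=156189
5 | pay 31574 | balance=125755
6 | pay 33314 | balance=93359
7 | pay 32574 | balance=61466
8 | pay 32083 | balance=29831

29831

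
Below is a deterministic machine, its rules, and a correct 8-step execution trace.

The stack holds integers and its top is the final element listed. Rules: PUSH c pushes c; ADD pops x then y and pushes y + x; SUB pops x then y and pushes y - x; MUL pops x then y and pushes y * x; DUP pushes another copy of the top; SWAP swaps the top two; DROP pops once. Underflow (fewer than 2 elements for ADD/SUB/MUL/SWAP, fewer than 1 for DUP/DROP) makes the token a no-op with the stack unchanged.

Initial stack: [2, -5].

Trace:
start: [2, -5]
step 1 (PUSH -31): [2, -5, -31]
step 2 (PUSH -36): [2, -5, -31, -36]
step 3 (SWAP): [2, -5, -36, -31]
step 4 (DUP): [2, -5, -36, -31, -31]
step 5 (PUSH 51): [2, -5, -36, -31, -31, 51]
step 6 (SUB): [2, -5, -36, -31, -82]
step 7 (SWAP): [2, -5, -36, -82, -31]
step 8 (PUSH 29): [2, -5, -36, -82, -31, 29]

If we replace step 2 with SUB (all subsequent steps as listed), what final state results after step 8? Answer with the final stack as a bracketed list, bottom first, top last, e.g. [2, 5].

[26, -49, 2, 29]

(re-executing from step 2 with the substitution; state before step 2: [2, -5, -31])
step 2 (SUB): [2, 26]
step 3 (SWAP): [26, 2]
step 4 (DUP): [26, 2, 2]
step 5 (PUSH 51): [26, 2, 2, 51]
step 6 (SUB): [26, 2, -49]
step 7 (SWAP): [26, -49, 2]
step 8 (PUSH 29): [26, -49, 2, 29]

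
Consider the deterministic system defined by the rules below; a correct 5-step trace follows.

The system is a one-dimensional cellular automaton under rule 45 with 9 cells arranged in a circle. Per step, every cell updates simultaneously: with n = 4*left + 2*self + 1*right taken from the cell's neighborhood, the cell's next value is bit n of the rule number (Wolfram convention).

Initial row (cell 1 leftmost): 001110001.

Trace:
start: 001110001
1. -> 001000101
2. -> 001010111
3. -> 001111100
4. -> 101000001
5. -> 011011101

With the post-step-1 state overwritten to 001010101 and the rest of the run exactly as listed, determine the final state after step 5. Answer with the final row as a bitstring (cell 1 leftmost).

state after step 1 := 001010101
2. -> 001111111
3. -> 001000000
4. -> 101011111
5. -> 011110000

011110000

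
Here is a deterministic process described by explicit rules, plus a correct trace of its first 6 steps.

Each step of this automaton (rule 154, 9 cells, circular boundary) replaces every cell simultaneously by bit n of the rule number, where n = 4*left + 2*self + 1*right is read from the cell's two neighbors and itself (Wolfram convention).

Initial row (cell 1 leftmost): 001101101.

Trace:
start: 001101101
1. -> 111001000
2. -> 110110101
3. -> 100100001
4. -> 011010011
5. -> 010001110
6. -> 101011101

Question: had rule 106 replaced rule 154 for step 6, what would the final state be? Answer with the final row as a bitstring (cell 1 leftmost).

100011010

(re-executing step 6 under rule 106; state before step 6: 010001110)
6. -> 100011010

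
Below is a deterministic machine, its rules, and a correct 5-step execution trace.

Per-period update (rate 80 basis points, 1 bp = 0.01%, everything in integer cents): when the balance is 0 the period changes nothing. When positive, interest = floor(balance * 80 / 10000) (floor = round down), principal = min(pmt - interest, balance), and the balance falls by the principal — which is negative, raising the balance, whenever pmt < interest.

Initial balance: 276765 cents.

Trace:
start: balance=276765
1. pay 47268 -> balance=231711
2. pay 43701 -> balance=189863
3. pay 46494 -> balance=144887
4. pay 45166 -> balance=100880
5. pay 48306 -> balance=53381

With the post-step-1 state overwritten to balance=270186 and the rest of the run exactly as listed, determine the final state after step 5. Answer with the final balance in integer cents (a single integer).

93102

state after step 1 := balance=270186
2. pay 43701 -> balance=228646
3. pay 46494 -> balance=183981
4. pay 45166 -> balance=140286
5. pay 48306 -> balance=93102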